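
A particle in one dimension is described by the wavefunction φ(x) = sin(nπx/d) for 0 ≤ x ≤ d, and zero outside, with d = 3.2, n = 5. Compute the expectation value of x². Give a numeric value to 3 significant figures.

3.39

⟨x²⟩ = ∫ x²·|φ|² dx / ∫|φ|² dx (integrals over the domain).
With sin²θ = (1 − cos2θ)/2 on 0 ≤ x ≤ d: ∫sin²(nπx/d) dx = d/2, ∫x·sin²(nπx/d) dx = d²/4, ∫x²·sin²(nπx/d) dx = d³·(1/6 − 1/(4n²π²)); higher powers xᵏ the same way, integrating xᵏ·cos(2nπx/d) by parts.
State is unnormalized: ∫|φ|² dx = 1.6000, and ∫φ*·x²·φ dx = 5.4281, so ⟨x²⟩ = 5.4281 / 1.6000.
⟨x²⟩ = 3.3926.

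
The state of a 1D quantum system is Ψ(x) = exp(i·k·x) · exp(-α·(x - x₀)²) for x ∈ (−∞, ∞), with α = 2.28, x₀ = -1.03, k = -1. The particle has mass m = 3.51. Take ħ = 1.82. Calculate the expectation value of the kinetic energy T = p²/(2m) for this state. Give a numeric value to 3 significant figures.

1.55

T = −(ħ²/2m) d²/dx², so ⟨T⟩ = −(ħ²/2m) ∫ Ψ*·Ψ'' dx / ∫|Ψ|² dx; with m = 3.51.
Gaussian moments (u = x − x₀): ∫u^(2j)·e^(−2αu²) du = (2j−1)!!/(4α)^j · √(π/(2α)), odd powers integrate to 0; here √(π/(2α)) = 0.83003. Derivatives: Ψ′ = (ik − 2αu)·Ψ, Ψ″ = ((ik − 2αu)² − 2α)·Ψ; the odd-in-u pieces drop out.
State is unnormalized: ∫|Ψ|² dx = 0.83003, and ∫Ψ*·(−ħ²/2m · Ψ'') dx = 1.2846, so ⟨T⟩ = 1.2846 / 0.83003.
⟨T⟩ = 1.5477.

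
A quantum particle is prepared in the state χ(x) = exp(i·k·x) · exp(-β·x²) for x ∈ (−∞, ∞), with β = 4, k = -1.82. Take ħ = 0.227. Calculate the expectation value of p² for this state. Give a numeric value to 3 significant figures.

p² χ = −ħ² d²χ/dx²; ⟨p²⟩ = −ħ² ∫ χ*·χ'' dx / ∫|χ|² dx.
Gaussian moments: ∫x^(2j)·e^(−2βx²) dx = (2j−1)!!/(4β)^j · √(π/(2β)), odd powers integrate to 0; here √(π/(2β)) = 0.62666. Derivatives: χ′ = (ik − 2βx)·χ, χ″ = ((ik − 2βx)² − 2β)·χ; the odd-in-x pieces drop out.
State is unnormalized: ∫|χ|² dx = 0.62666, and ∫χ*·(−ħ² χ'') dx = 0.23612, so ⟨p²⟩ = 0.23612 / 0.62666.
⟨p²⟩ = 0.37680.

0.377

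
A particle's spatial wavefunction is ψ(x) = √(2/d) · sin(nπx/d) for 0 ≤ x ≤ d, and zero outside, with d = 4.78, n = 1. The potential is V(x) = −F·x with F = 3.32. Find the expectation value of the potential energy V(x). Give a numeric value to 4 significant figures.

⟨V⟩ = ∫ V(x)·|ψ|² dx.
With sin²θ = (1 − cos2θ)/2 on 0 ≤ x ≤ d: ∫sin²(nπx/d) dx = d/2, ∫x·sin²(nπx/d) dx = d²/4, ∫x²·sin²(nπx/d) dx = d³·(1/6 − 1/(4n²π²)); higher powers xᵏ the same way, integrating xᵏ·cos(2nπx/d) by parts.
⟨V⟩ = -7.9348.

-7.935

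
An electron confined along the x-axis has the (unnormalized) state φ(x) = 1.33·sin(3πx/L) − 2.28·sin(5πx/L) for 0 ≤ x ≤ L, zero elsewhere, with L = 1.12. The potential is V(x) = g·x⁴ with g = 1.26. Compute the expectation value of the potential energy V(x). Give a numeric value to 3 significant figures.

0.248

⟨V⟩ = ∫ V(x)·|φ|² dx / ∫|φ|² dx.
On 0 ≤ x ≤ L (j ≠ l): ∫sin²(jπx/L) dx = L/2, ∫sin(jπx/L)·sin(lπx/L) dx = 0; diagonal moments ∫x·sin²(jπx/L) dx = L²/4, ∫x²·sin²(jπx/L) dx = L³·(1/6 − 1/(4j²π²)); cross terms ∫x·sin(jπx/L)·sin(lπx/L) dx = 0 for j + l even and −4jlL²/(π²(j² − l²)²) for j + l odd, ∫x²·sin(jπx/L)·sin(lπx/L) dx = (−1)^(j+l)·4jlL³/(π²(j² − l²)²); higher powers the same way via product-to-sum and parts.
State is unnormalized: ∫|φ|² dx = 3.9017, and ∫φ*·V(x)·φ dx = 0.96581, so ⟨V⟩ = 0.96581 / 3.9017.
⟨V⟩ = 0.24754.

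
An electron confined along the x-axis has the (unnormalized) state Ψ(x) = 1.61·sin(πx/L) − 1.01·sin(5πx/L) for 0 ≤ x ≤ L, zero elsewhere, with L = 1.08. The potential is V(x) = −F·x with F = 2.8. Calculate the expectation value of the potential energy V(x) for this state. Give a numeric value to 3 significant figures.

⟨V⟩ = ∫ V(x)·|Ψ|² dx / ∫|Ψ|² dx.
On 0 ≤ x ≤ L (j ≠ l): ∫sin²(jπx/L) dx = L/2, ∫sin(jπx/L)·sin(lπx/L) dx = 0; diagonal moments ∫x·sin²(jπx/L) dx = L²/4, ∫x²·sin²(jπx/L) dx = L³·(1/6 − 1/(4j²π²)); cross terms ∫x·sin(jπx/L)·sin(lπx/L) dx = 0 for j + l even and −4jlL²/(π²(j² − l²)²) for j + l odd, ∫x²·sin(jπx/L)·sin(lπx/L) dx = (−1)^(j+l)·4jlL³/(π²(j² − l²)²); higher powers the same way via product-to-sum and parts.
State is unnormalized: ∫|Ψ|² dx = 1.9506, and ∫Ψ*·V(x)·Ψ dx = -2.9493, so ⟨V⟩ = -2.9493 / 1.9506.
⟨V⟩ = -1.5120.

-1.51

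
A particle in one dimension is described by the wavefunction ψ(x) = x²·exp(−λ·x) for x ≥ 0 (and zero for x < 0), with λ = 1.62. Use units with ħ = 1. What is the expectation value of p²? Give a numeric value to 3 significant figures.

p² ψ = −ħ² d²ψ/dx²; ⟨p²⟩ = −ħ² ∫ ψ*·ψ'' dx / ∫|ψ|² dx.
Differentiate x²·exp(−λ·x) with the product rule; every integrand then reduces to terms xʲ·e^(−2λx) on [0, ∞), with ∫₀^∞ xʲ·e^(−2λx) dx = j!/(2λ)^(j+1).
State is unnormalized: ∫|ψ|² dx = 0.067218, and ∫ψ*·(−ħ² ψ'') dx = 0.058802, so ⟨p²⟩ = 0.058802 / 0.067218.
⟨p²⟩ = 0.87480.

0.875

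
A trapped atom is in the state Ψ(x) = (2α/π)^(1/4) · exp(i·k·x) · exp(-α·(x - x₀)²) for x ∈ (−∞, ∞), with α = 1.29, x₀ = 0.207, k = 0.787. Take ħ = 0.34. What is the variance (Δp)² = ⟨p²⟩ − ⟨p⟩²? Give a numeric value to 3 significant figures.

Compute ⟨p⟩ and ⟨p²⟩ separately; (Δp)² = ⟨p²⟩ − ⟨p⟩².
Gaussian moments (u = x − x₀): ∫u^(2j)·e^(−2αu²) du = (2j−1)!!/(4α)^j · √(π/(2α)), odd powers integrate to 0; here √(π/(2α)) = 1.1035. Derivatives: Ψ′ = (ik − 2αu)·Ψ, Ψ″ = ((ik − 2αu)² − 2α)·Ψ; the odd-in-u pieces drop out.
⟨p⟩ = 0.26758 and ⟨p²⟩ = 0.22072.
(Δp)² = 0.22072 − (0.26758)² = 0.14912.

0.149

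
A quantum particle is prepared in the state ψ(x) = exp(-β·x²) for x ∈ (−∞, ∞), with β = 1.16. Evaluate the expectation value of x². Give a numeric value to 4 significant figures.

0.2155

⟨x²⟩ = ∫ x²·|ψ|² dx / ∫|ψ|² dx (integrals over the domain).
Gaussian moments: ∫x^(2j)·e^(−2βx²) dx = (2j−1)!!/(4β)^j · √(π/(2β)), odd powers integrate to 0; here √(π/(2β)) = 1.1637.
State is unnormalized: ∫|ψ|² dx = 1.1637, and ∫ψ*·x²·ψ dx = 0.25079, so ⟨x²⟩ = 0.25079 / 1.1637.
⟨x²⟩ = 0.21552.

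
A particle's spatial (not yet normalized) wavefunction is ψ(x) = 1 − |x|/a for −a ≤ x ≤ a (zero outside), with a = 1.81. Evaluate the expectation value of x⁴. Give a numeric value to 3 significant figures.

⟨x⁴⟩ = ∫ x⁴·|ψ|² dx / ∫|ψ|² dx (integrals over the domain).
ψ is even, so ∫ over [−a, a] = 2∫₀ᵃ with ψ = 1 − x/a there: ∫₀ᵃ (1 − x/a)² dx = a/3, ∫₀ᵃ x²(1 − x/a)² dx = a³/30, ∫₀ᵃ x⁴(1 − x/a)² dx = a⁵/105.
State is unnormalized: ∫|ψ|² dx = 1.2067, and ∫ψ*·x⁴·ψ dx = 0.37003, so ⟨x⁴⟩ = 0.37003 / 1.2067.
⟨x⁴⟩ = 0.30665.

0.307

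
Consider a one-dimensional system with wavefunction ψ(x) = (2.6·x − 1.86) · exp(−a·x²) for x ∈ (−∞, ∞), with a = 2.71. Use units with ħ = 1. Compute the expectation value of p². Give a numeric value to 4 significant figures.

3.538

p² ψ = −ħ² d²ψ/dx²; ⟨p²⟩ = −ħ² ∫ ψ*·ψ'' dx / ∫|ψ|² dx.
Expand each integrand as polynomial × e^(−2ax²) and use ∫x^(2j)·e^(−2ax²) dx = (2j−1)!!/(4a)^j · √(π/(2a)), odd powers → 0; here √(π/(2a)) = 0.76133. Differentiate with the product rule, d/dx e^(−ax²) = −2ax·e^(−ax²).
State is unnormalized: ∫|ψ|² dx = 3.1087, and ∫ψ*·(−ħ² ψ'') dx = 10.998, so ⟨p²⟩ = 10.998 / 3.1087.
⟨p²⟩ = 3.5378.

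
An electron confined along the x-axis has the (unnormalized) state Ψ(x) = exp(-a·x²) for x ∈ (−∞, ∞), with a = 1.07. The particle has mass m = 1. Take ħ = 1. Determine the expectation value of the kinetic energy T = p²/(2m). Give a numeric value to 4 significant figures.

0.5350

T = −(ħ²/2m) d²/dx², so ⟨T⟩ = −(ħ²/2m) ∫ Ψ*·Ψ'' dx / ∫|Ψ|² dx; with m = 1.
Gaussian moments: ∫x^(2j)·e^(−2ax²) dx = (2j−1)!!/(4a)^j · √(π/(2a)), odd powers integrate to 0; here √(π/(2a)) = 1.2116. Derivatives: d/dx e^(−ax²) = −2ax·e^(−ax²), d²/dx² e^(−ax²) = (4a²x² − 2a)·e^(−ax²).
State is unnormalized: ∫|Ψ|² dx = 1.2116, and ∫Ψ*·(−ħ²/2m · Ψ'') dx = 0.64822, so ⟨T⟩ = 0.64822 / 1.2116.
⟨T⟩ = 0.53500.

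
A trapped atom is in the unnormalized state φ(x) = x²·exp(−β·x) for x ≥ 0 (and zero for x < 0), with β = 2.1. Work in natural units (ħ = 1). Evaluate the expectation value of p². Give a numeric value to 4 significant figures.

p² φ = −ħ² d²φ/dx²; ⟨p²⟩ = −ħ² ∫ φ*·φ'' dx / ∫|φ|² dx.
Differentiate x²·exp(−β·x) with the product rule; every integrand then reduces to terms xʲ·e^(−2βx) on [0, ∞), with ∫₀^∞ xʲ·e^(−2βx) dx = j!/(2β)^(j+1).
State is unnormalized: ∫|φ|² dx = 0.018364, and ∫φ*·(−ħ² φ'') dx = 0.026995, so ⟨p²⟩ = 0.026995 / 0.018364.
⟨p²⟩ = 1.4700.

1.470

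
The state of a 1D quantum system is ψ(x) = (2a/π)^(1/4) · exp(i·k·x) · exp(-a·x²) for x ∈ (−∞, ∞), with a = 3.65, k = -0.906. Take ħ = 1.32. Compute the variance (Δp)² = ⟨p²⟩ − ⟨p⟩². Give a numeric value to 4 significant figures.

Compute ⟨p⟩ and ⟨p²⟩ separately; (Δp)² = ⟨p²⟩ − ⟨p⟩².
Gaussian moments: ∫x^(2j)·e^(−2ax²) dx = (2j−1)!!/(4a)^j · √(π/(2a)), odd powers integrate to 0; here √(π/(2a)) = 0.65601. Derivatives: ψ′ = (ik − 2ax)·ψ, ψ″ = ((ik − 2ax)² − 2a)·ψ; the odd-in-x pieces drop out.
⟨p⟩ = -1.1959 and ⟨p²⟩ = 7.7900.
(Δp)² = 7.7900 − (-1.1959)² = 6.3598.

6.360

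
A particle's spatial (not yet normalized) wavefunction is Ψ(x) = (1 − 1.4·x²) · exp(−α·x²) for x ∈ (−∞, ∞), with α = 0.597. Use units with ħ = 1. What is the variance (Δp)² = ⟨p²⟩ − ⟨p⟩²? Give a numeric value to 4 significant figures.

Compute ⟨p⟩ and ⟨p²⟩ separately; (Δp)² = ⟨p²⟩ − ⟨p⟩².
Expand each integrand as polynomial × e^(−2αx²) and use ∫x^(2j)·e^(−2αx²) dx = (2j−1)!!/(4α)^j · √(π/(2α)), odd powers → 0; here √(π/(2α)) = 1.6221. Differentiate with the product rule, d/dx e^(−αx²) = −2αx·e^(−αx²).
Normalization: ∫|Ψ|² dx = 1.3927.
⟨p⟩ = 0.0000 and ⟨p²⟩ = 3.1835.
(Δp)² = 3.1835 − (0.0000)² = 3.1835.

3.184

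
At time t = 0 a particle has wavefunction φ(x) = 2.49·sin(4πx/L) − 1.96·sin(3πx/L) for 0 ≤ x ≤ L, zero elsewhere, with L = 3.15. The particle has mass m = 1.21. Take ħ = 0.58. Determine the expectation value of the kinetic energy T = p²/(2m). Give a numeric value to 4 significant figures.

T = −(ħ²/2m) d²/dx², so ⟨T⟩ = −(ħ²/2m) ∫ φ*·φ'' dx / ∫|φ|² dx; with m = 1.21.
d²/dx² sin(jπx/L) = −(jπ/L)²·sin(jπx/L); on 0 ≤ x ≤ L, ∫sin²(jπx/L) dx = L/2 and ∫sin(jπx/L)·sin(lπx/L) dx = 0 for j ≠ l, so only diagonal terms survive in ∫|φ|² and ∫φ·φ″; ∫φ·φ′ dx = [φ²/2] between the walls = 0.
State is unnormalized: ∫|φ|² dx = 15.816, and ∫φ*·(−ħ²/2m · φ'') dx = 29.133, so ⟨T⟩ = 29.133 / 15.816.
⟨T⟩ = 1.8420.

1.842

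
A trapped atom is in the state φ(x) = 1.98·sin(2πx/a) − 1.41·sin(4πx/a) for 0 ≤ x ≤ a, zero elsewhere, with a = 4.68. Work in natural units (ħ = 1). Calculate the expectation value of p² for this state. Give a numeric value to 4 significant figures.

3.622

p² φ = −ħ² d²φ/dx²; ⟨p²⟩ = −ħ² ∫ φ*·φ'' dx / ∫|φ|² dx.
d²/dx² sin(jπx/a) = −(jπ/a)²·sin(jπx/a); on 0 ≤ x ≤ a, ∫sin²(jπx/a) dx = a/2 and ∫sin(jπx/a)·sin(lπx/a) dx = 0 for j ≠ l, so only diagonal terms survive in ∫|φ|² and ∫φ·φ″; ∫φ·φ′ dx = [φ²/2] between the walls = 0.
State is unnormalized: ∫|φ|² dx = 13.826, and ∫φ*·(−ħ² φ'') dx = 50.077, so ⟨p²⟩ = 50.077 / 13.826.
⟨p²⟩ = 3.6220.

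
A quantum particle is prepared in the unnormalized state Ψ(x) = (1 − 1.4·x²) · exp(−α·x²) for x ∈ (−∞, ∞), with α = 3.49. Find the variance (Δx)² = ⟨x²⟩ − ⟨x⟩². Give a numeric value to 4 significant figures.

0.04742

Compute ⟨x⟩ and ⟨x²⟩ separately, then (Δx)² = ⟨x²⟩ − ⟨x⟩².
Expand each integrand as polynomial × e^(−2αx²) and use ∫x^(2j)·e^(−2αx²) dx = (2j−1)!!/(4α)^j · √(π/(2α)), odd powers → 0; here √(π/(2α)) = 0.67088.
Normalization: ∫|Ψ|² dx = 0.55656.
⟨x⟩ = 0.0000 and ⟨x²⟩ = 0.047417.
(Δx)² = 0.047417 − (0.0000)² = 0.047417.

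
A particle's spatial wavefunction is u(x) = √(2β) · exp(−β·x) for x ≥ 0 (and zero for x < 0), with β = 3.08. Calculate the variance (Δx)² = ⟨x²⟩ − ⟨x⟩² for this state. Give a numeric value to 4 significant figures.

Compute ⟨x⟩ and ⟨x²⟩ separately, then (Δx)² = ⟨x²⟩ − ⟨x⟩².
Every integrand reduces to terms xʲ·e^(−2βx) on [0, ∞); use ∫₀^∞ xʲ·e^(−2βx) dx = j!/(2β)^(j+1).
⟨x⟩ = 0.16234 and ⟨x²⟩ = 0.052707.
(Δx)² = 0.052707 − (0.16234)² = 0.026354.

0.02635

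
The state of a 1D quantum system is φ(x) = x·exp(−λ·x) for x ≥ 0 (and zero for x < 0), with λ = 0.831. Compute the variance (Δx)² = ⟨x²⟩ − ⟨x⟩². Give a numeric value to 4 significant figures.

1.086

Compute ⟨x⟩ and ⟨x²⟩ separately, then (Δx)² = ⟨x²⟩ − ⟨x⟩².
Every integrand reduces to terms xʲ·e^(−2λx) on [0, ∞); use ∫₀^∞ xʲ·e^(−2λx) dx = j!/(2λ)^(j+1).
Normalization: ∫|φ|² dx = 0.43565.
⟨x⟩ = 1.8051 and ⟨x²⟩ = 4.3443.
(Δx)² = 4.3443 − (1.8051)² = 1.0861.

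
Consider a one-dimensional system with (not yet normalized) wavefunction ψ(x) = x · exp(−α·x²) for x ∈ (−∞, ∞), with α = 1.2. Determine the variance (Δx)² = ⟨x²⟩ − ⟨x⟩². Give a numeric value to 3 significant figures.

Compute ⟨x⟩ and ⟨x²⟩ separately, then (Δx)² = ⟨x²⟩ − ⟨x⟩².
Expand each integrand as polynomial × e^(−2αx²) and use ∫x^(2j)·e^(−2αx²) dx = (2j−1)!!/(4α)^j · √(π/(2α)), odd powers → 0; here √(π/(2α)) = 1.1441.
Normalization: ∫|ψ|² dx = 0.23836.
⟨x⟩ = 0.0000 and ⟨x²⟩ = 0.62500.
(Δx)² = 0.62500 − (0.0000)² = 0.62500.

0.625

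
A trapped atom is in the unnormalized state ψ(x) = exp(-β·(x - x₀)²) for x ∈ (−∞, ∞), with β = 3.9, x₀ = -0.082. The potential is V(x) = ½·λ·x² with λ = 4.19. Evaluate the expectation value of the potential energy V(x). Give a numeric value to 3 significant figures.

0.148

⟨V⟩ = ∫ V(x)·|ψ|² dx / ∫|ψ|² dx.
Gaussian moments (u = x − x₀): ∫u^(2j)·e^(−2βu²) du = (2j−1)!!/(4β)^j · √(π/(2β)), odd powers integrate to 0; here √(π/(2β)) = 0.63464.
State is unnormalized: ∫|ψ|² dx = 0.63464, and ∫ψ*·V(x)·ψ dx = 0.094169, so ⟨V⟩ = 0.094169 / 0.63464.
⟨V⟩ = 0.14838.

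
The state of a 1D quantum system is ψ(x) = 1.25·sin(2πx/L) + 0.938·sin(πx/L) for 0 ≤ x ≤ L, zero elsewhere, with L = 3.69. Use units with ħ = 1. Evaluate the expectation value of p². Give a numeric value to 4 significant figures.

2.116

p² ψ = −ħ² d²ψ/dx²; ⟨p²⟩ = −ħ² ∫ ψ*·ψ'' dx / ∫|ψ|² dx.
d²/dx² sin(jπx/L) = −(jπ/L)²·sin(jπx/L); on 0 ≤ x ≤ L, ∫sin²(jπx/L) dx = L/2 and ∫sin(jπx/L)·sin(lπx/L) dx = 0 for j ≠ l, so only diagonal terms survive in ∫|ψ|² and ∫ψ·ψ″; ∫ψ·ψ′ dx = [ψ²/2] between the walls = 0.
State is unnormalized: ∫|ψ|² dx = 4.5061, and ∫ψ*·(−ħ² ψ'') dx = 9.5351, so ⟨p²⟩ = 9.5351 / 4.5061.
⟨p²⟩ = 2.1160.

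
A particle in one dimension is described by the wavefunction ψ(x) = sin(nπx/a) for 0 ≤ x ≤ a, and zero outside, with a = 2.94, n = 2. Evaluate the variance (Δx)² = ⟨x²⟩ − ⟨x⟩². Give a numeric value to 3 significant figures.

0.611

Compute ⟨x⟩ and ⟨x²⟩ separately, then (Δx)² = ⟨x²⟩ − ⟨x⟩².
With sin²θ = (1 − cos2θ)/2 on 0 ≤ x ≤ a: ∫sin²(nπx/a) dx = a/2, ∫x·sin²(nπx/a) dx = a²/4, ∫x²·sin²(nπx/a) dx = a³·(1/6 − 1/(4n²π²)); higher powers xᵏ the same way, integrating xᵏ·cos(2nπx/a) by parts.
Normalization: ∫|ψ|² dx = 1.4700.
⟨x⟩ = 1.4700 and ⟨x²⟩ = 2.7717.
(Δx)² = 2.7717 − (1.4700)² = 0.61083.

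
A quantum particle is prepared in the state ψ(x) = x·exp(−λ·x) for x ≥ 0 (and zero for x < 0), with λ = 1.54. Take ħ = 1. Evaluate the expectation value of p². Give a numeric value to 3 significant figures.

p² ψ = −ħ² d²ψ/dx²; ⟨p²⟩ = −ħ² ∫ ψ*·ψ'' dx / ∫|ψ|² dx.
Differentiate x·exp(−λ·x) with the product rule; every integrand then reduces to terms xʲ·e^(−2λx) on [0, ∞), with ∫₀^∞ xʲ·e^(−2λx) dx = j!/(2λ)^(j+1).
State is unnormalized: ∫|ψ|² dx = 0.068451, and ∫ψ*·(−ħ² ψ'') dx = 0.16234, so ⟨p²⟩ = 0.16234 / 0.068451.
⟨p²⟩ = 2.3716.

2.37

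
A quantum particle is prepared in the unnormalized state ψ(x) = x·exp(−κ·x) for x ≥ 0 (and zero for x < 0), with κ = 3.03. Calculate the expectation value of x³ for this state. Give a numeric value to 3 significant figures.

⟨x³⟩ = ∫ x³·|ψ|² dx / ∫|ψ|² dx (integrals over the domain).
Every integrand reduces to terms xʲ·e^(−2κx) on [0, ∞); use ∫₀^∞ xʲ·e^(−2κx) dx = j!/(2κ)^(j+1).
State is unnormalized: ∫|ψ|² dx = 0.0089869, and ∫ψ*·x³·ψ dx = 0.0024230, so ⟨x³⟩ = 0.0024230 / 0.0089869.
⟨x³⟩ = 0.26961.

0.270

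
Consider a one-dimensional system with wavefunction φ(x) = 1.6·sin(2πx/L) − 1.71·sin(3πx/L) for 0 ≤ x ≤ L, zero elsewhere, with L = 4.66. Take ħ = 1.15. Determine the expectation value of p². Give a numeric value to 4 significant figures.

p² φ = −ħ² d²φ/dx²; ⟨p²⟩ = −ħ² ∫ φ*·φ'' dx / ∫|φ|² dx.
d²/dx² sin(jπx/L) = −(jπ/L)²·sin(jπx/L); on 0 ≤ x ≤ L, ∫sin²(jπx/L) dx = L/2 and ∫sin(jπx/L)·sin(lπx/L) dx = 0 for j ≠ l, so only diagonal terms survive in ∫|φ|² and ∫φ·φ″; ∫φ·φ′ dx = [φ²/2] between the walls = 0.
State is unnormalized: ∫|φ|² dx = 12.778, and ∫φ*·(−ħ² φ'') dx = 51.198, so ⟨p²⟩ = 51.198 / 12.778.
⟨p²⟩ = 4.0067.

4.007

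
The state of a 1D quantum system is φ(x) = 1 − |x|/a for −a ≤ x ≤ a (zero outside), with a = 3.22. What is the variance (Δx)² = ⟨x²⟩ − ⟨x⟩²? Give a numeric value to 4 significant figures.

Compute ⟨x⟩ and ⟨x²⟩ separately, then (Δx)² = ⟨x²⟩ − ⟨x⟩².
φ is even, so ∫ over [−a, a] = 2∫₀ᵃ with φ = 1 − x/a there: ∫₀ᵃ (1 − x/a)² dx = a/3, ∫₀ᵃ x²(1 − x/a)² dx = a³/30, ∫₀ᵃ x⁴(1 − x/a)² dx = a⁵/105.
Normalization: ∫|φ|² dx = 2.1467.
⟨x⟩ = 0.0000 and ⟨x²⟩ = 1.0368.
(Δx)² = 1.0368 − (0.0000)² = 1.0368.

1.037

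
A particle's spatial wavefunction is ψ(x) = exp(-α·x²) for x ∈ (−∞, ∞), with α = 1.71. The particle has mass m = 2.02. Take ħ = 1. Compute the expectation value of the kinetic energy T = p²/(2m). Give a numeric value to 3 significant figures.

0.423

T = −(ħ²/2m) d²/dx², so ⟨T⟩ = −(ħ²/2m) ∫ ψ*·ψ'' dx / ∫|ψ|² dx; with m = 2.02.
Gaussian moments: ∫x^(2j)·e^(−2αx²) dx = (2j−1)!!/(4α)^j · √(π/(2α)), odd powers integrate to 0; here √(π/(2α)) = 0.95843. Derivatives: d/dx e^(−αx²) = −2αx·e^(−αx²), d²/dx² e^(−αx²) = (4α²x² − 2α)·e^(−αx²).
State is unnormalized: ∫|ψ|² dx = 0.95843, and ∫ψ*·(−ħ²/2m · ψ'') dx = 0.40567, so ⟨T⟩ = 0.40567 / 0.95843.
⟨T⟩ = 0.42327.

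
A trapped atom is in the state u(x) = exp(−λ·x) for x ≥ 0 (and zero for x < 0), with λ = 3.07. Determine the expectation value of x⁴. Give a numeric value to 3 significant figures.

0.0169

⟨x⁴⟩ = ∫ x⁴·|u|² dx / ∫|u|² dx (integrals over the domain).
Every integrand reduces to terms xʲ·e^(−2λx) on [0, ∞); use ∫₀^∞ xʲ·e^(−2λx) dx = j!/(2λ)^(j+1).
State is unnormalized: ∫|u|² dx = 0.16287, and ∫u*·x⁴·u dx = 0.0027502, so ⟨x⁴⟩ = 0.0027502 / 0.16287.
⟨x⁴⟩ = 0.016886.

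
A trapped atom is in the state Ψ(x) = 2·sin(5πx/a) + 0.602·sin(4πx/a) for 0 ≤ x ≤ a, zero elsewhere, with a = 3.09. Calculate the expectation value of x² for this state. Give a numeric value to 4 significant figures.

⟨x²⟩ = ∫ x²·|Ψ|² dx / ∫|Ψ|² dx (integrals over the domain).
On 0 ≤ x ≤ a (j ≠ l): ∫sin²(jπx/a) dx = a/2, ∫sin(jπx/a)·sin(lπx/a) dx = 0; diagonal moments ∫x·sin²(jπx/a) dx = a²/4, ∫x²·sin²(jπx/a) dx = a³·(1/6 − 1/(4j²π²)); cross terms ∫x·sin(jπx/a)·sin(lπx/a) dx = 0 for j + l even and −4jla²/(π²(j² − l²)²) for j + l odd, ∫x²·sin(jπx/a)·sin(lπx/a) dx = (−1)^(j+l)·4jla³/(π²(j² − l²)²); higher powers the same way via product-to-sum and parts.
State is unnormalized: ∫|Ψ|² dx = 6.7399, and ∫Ψ*·x²·Ψ dx = 14.205, so ⟨x²⟩ = 14.205 / 6.7399.
⟨x²⟩ = 2.1076.

2.108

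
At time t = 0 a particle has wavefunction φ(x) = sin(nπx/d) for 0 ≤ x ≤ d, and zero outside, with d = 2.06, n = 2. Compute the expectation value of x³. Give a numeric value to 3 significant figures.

⟨x³⟩ = ∫ x³·|φ|² dx / ∫|φ|² dx (integrals over the domain).
With sin²θ = (1 − cos2θ)/2 on 0 ≤ x ≤ d: ∫sin²(nπx/d) dx = d/2, ∫x·sin²(nπx/d) dx = d²/4, ∫x²·sin²(nπx/d) dx = d³·(1/6 − 1/(4n²π²)); higher powers xᵏ the same way, integrating xᵏ·cos(2nπx/d) by parts.
State is unnormalized: ∫|φ|² dx = 1.0300, and ∫φ*·x³·φ dx = 2.0800, so ⟨x³⟩ = 2.0800 / 1.0300.
⟨x³⟩ = 2.0194.

2.02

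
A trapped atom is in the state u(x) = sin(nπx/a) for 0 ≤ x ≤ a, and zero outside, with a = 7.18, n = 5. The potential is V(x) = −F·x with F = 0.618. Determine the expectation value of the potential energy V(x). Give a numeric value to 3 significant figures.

⟨V⟩ = ∫ V(x)·|u|² dx / ∫|u|² dx.
With sin²θ = (1 − cos2θ)/2 on 0 ≤ x ≤ a: ∫sin²(nπx/a) dx = a/2, ∫x·sin²(nπx/a) dx = a²/4, ∫x²·sin²(nπx/a) dx = a³·(1/6 − 1/(4n²π²)); higher powers xᵏ the same way, integrating xᵏ·cos(2nπx/a) by parts.
State is unnormalized: ∫|u|² dx = 3.5900, and ∫u*·V(x)·u dx = -7.9648, so ⟨V⟩ = -7.9648 / 3.5900.
⟨V⟩ = -2.2186.

-2.22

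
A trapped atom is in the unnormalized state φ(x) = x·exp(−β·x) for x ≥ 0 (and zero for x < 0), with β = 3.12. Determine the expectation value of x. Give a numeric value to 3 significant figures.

⟨x⟩ = ∫ x·|φ|² dx / ∫|φ|² dx (integrals over the domain).
Every integrand reduces to terms xʲ·e^(−2βx) on [0, ∞); use ∫₀^∞ xʲ·e^(−2βx) dx = j!/(2β)^(j+1).
State is unnormalized: ∫|φ|² dx = 0.0082314, and ∫φ*·x·φ dx = 0.0039574, so ⟨x⟩ = 0.0039574 / 0.0082314.
⟨x⟩ = 0.48077.

0.481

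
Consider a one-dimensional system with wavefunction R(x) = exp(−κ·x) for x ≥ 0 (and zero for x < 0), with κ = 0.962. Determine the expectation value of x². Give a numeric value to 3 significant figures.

0.540

⟨x²⟩ = ∫ x²·|R|² dx / ∫|R|² dx (integrals over the domain).
Every integrand reduces to terms xʲ·e^(−2κx) on [0, ∞); use ∫₀^∞ xʲ·e^(−2κx) dx = j!/(2κ)^(j+1).
State is unnormalized: ∫|R|² dx = 0.51975, and ∫R*·x²·R dx = 0.28081, so ⟨x²⟩ = 0.28081 / 0.51975.
⟨x²⟩ = 0.54028.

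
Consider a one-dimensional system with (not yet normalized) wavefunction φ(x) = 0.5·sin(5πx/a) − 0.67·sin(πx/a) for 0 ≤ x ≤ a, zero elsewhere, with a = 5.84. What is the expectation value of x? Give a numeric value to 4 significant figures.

⟨x⟩ = ∫ x·|φ|² dx / ∫|φ|² dx (integrals over the domain).
On 0 ≤ x ≤ a (j ≠ l): ∫sin²(jπx/a) dx = a/2, ∫sin(jπx/a)·sin(lπx/a) dx = 0; diagonal moments ∫x·sin²(jπx/a) dx = a²/4, ∫x²·sin²(jπx/a) dx = a³·(1/6 − 1/(4j²π²)); cross terms ∫x·sin(jπx/a)·sin(lπx/a) dx = 0 for j + l even and −4jla²/(π²(j² − l²)²) for j + l odd, ∫x²·sin(jπx/a)·sin(lπx/a) dx = (−1)^(j+l)·4jla³/(π²(j² − l²)²); higher powers the same way via product-to-sum and parts.
State is unnormalized: ∫|φ|² dx = 2.0408, and ∫φ*·x·φ dx = 5.9591, so ⟨x⟩ = 5.9591 / 2.0408.
⟨x⟩ = 2.9200.

2.920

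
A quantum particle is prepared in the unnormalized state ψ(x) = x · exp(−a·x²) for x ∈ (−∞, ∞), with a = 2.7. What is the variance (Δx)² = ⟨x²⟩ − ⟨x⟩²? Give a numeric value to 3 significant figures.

Compute ⟨x⟩ and ⟨x²⟩ separately, then (Δx)² = ⟨x²⟩ − ⟨x⟩².
Expand each integrand as polynomial × e^(−2ax²) and use ∫x^(2j)·e^(−2ax²) dx = (2j−1)!!/(4a)^j · √(π/(2a)), odd powers → 0; here √(π/(2a)) = 0.76274.
Normalization: ∫|ψ|² dx = 0.070624.
⟨x⟩ = 0.0000 and ⟨x²⟩ = 0.27778.
(Δx)² = 0.27778 − (0.0000)² = 0.27778.

0.278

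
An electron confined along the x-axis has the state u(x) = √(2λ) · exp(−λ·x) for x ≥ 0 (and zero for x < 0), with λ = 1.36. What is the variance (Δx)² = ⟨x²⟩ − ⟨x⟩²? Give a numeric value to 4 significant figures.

Compute ⟨x⟩ and ⟨x²⟩ separately, then (Δx)² = ⟨x²⟩ − ⟨x⟩².
Every integrand reduces to terms xʲ·e^(−2λx) on [0, ∞); use ∫₀^∞ xʲ·e^(−2λx) dx = j!/(2λ)^(j+1).
⟨x⟩ = 0.36765 and ⟨x²⟩ = 0.27033.
(Δx)² = 0.27033 − (0.36765)² = 0.13516.

0.1352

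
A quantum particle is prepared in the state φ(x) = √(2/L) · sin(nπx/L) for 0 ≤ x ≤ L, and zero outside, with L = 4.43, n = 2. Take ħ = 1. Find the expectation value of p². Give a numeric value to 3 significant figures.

2.01

p² φ = −ħ² d²φ/dx²; ⟨p²⟩ = −ħ² ∫ φ*·φ'' dx.
d/dx sin(nπx/L) = (nπ/L)·cos(nπx/L) and d²/dx² sin(nπx/L) = −(nπ/L)²·sin(nπx/L); on 0 ≤ x ≤ L, ∫sin²(nπx/L) dx = L/2 and ∫sin(nπx/L)·cos(nπx/L) dx = 0.
⟨p²⟩ = 2.0116.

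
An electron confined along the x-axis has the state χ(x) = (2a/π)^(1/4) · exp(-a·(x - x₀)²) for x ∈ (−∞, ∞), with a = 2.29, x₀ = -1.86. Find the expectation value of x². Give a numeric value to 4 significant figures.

⟨x²⟩ = ∫ x²·|χ|² dx (integrals over the domain).
Gaussian moments (u = x − x₀): ∫u^(2j)·e^(−2au²) du = (2j−1)!!/(4a)^j · √(π/(2a)), odd powers integrate to 0; here √(π/(2a)) = 0.82821.
⟨x²⟩ = 3.5688.

3.569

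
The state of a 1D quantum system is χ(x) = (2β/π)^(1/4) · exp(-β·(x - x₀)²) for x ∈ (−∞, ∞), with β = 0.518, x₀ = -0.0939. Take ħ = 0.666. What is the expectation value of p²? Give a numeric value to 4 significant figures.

0.2298

p² χ = −ħ² d²χ/dx²; ⟨p²⟩ = −ħ² ∫ χ*·χ'' dx.
Gaussian moments (u = x − x₀): ∫u^(2j)·e^(−2βu²) du = (2j−1)!!/(4β)^j · √(π/(2β)), odd powers integrate to 0; here √(π/(2β)) = 1.7414. Derivatives: d/dx e^(−βu²) = −2βu·e^(−βu²), d²/dx² e^(−βu²) = (4β²u² − 2β)·e^(−βu²).
⟨p²⟩ = 0.22976.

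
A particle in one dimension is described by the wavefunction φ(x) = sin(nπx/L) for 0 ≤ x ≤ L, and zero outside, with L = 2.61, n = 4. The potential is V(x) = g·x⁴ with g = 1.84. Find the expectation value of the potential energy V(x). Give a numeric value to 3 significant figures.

16.5

⟨V⟩ = ∫ V(x)·|φ|² dx / ∫|φ|² dx.
With sin²θ = (1 − cos2θ)/2 on 0 ≤ x ≤ L: ∫sin²(nπx/L) dx = L/2, ∫x·sin²(nπx/L) dx = L²/4, ∫x²·sin²(nπx/L) dx = L³·(1/6 − 1/(4n²π²)); higher powers xᵏ the same way, integrating xᵏ·cos(2nπx/L) by parts.
State is unnormalized: ∫|φ|² dx = 1.3050, and ∫φ*·V(x)·φ dx = 21.586, so ⟨V⟩ = 21.586 / 1.3050.
⟨V⟩ = 16.541.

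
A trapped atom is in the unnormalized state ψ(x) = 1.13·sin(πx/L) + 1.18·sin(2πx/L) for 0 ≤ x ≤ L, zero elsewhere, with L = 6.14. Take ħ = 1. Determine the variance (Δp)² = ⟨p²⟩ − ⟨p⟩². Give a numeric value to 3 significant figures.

0.671

Compute ⟨p⟩ and ⟨p²⟩ separately; (Δp)² = ⟨p²⟩ − ⟨p⟩².
d²/dx² sin(jπx/L) = −(jπ/L)²·sin(jπx/L); on 0 ≤ x ≤ L, ∫sin²(jπx/L) dx = L/2 and ∫sin(jπx/L)·sin(lπx/L) dx = 0 for j ≠ l, so only diagonal terms survive in ∫|ψ|² and ∫ψ·ψ″; ∫ψ·ψ′ dx = [ψ²/2] between the walls = 0.
Normalization: ∫|ψ|² dx = 8.1948.
⟨p⟩ = 0.0000 and ⟨p²⟩ = 0.67148.
(Δp)² = 0.67148 − (0.0000)² = 0.67148.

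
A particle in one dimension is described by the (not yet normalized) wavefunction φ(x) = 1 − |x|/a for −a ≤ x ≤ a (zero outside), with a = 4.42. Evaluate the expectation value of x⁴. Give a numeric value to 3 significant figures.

10.9

⟨x⁴⟩ = ∫ x⁴·|φ|² dx / ∫|φ|² dx (integrals over the domain).
φ is even, so ∫ over [−a, a] = 2∫₀ᵃ with φ = 1 − x/a there: ∫₀ᵃ (1 − x/a)² dx = a/3, ∫₀ᵃ x²(1 − x/a)² dx = a³/30, ∫₀ᵃ x⁴(1 − x/a)² dx = a⁵/105.
State is unnormalized: ∫|φ|² dx = 2.9467, and ∫φ*·x⁴·φ dx = 32.133, so ⟨x⁴⟩ = 32.133 / 2.9467.
⟨x⁴⟩ = 10.905.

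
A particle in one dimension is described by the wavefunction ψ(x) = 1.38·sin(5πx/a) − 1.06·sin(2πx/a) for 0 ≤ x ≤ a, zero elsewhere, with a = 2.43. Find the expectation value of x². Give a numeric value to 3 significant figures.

⟨x²⟩ = ∫ x²·|ψ|² dx / ∫|ψ|² dx (integrals over the domain).
On 0 ≤ x ≤ a (j ≠ l): ∫sin²(jπx/a) dx = a/2, ∫sin(jπx/a)·sin(lπx/a) dx = 0; diagonal moments ∫x·sin²(jπx/a) dx = a²/4, ∫x²·sin²(jπx/a) dx = a³·(1/6 − 1/(4j²π²)); cross terms ∫x·sin(jπx/a)·sin(lπx/a) dx = 0 for j + l even and −4jla²/(π²(j² − l²)²) for j + l odd, ∫x²·sin(jπx/a)·sin(lπx/a) dx = (−1)^(j+l)·4jla³/(π²(j² − l²)²); higher powers the same way via product-to-sum and parts.
State is unnormalized: ∫|ψ|² dx = 3.6790, and ∫ψ*·x²·ψ dx = 7.4974, so ⟨x²⟩ = 7.4974 / 3.6790.
⟨x²⟩ = 2.0379.

2.04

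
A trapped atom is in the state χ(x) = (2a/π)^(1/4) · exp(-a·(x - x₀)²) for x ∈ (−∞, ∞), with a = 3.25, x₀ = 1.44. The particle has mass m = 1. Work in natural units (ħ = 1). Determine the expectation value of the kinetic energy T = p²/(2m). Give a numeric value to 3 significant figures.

1.63

T = −(ħ²/2m) d²/dx², so ⟨T⟩ = −(ħ²/2m) ∫ χ*·χ'' dx; with m = 1.
Gaussian moments (u = x − x₀): ∫u^(2j)·e^(−2au²) du = (2j−1)!!/(4a)^j · √(π/(2a)), odd powers integrate to 0; here √(π/(2a)) = 0.69521. Derivatives: d/dx e^(−au²) = −2au·e^(−au²), d²/dx² e^(−au²) = (4a²u² − 2a)·e^(−au²).
⟨T⟩ = 1.6250.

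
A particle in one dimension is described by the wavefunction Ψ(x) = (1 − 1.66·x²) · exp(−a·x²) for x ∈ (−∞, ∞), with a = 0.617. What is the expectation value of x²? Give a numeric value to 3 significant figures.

1.50

⟨x²⟩ = ∫ x²·|Ψ|² dx / ∫|Ψ|² dx (integrals over the domain).
Expand each integrand as polynomial × e^(−2ax²) and use ∫x^(2j)·e^(−2ax²) dx = (2j−1)!!/(4a)^j · √(π/(2a)), odd powers → 0; here √(π/(2a)) = 1.5956.
State is unnormalized: ∫|Ψ|² dx = 1.6147, and ∫Ψ*·x²·Ψ dx = 2.4247, so ⟨x²⟩ = 2.4247 / 1.6147.
⟨x²⟩ = 1.5016.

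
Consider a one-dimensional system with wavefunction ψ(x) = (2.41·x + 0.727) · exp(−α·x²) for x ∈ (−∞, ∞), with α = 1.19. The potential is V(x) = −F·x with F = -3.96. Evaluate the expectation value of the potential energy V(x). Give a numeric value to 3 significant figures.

⟨V⟩ = ∫ V(x)·|ψ|² dx / ∫|ψ|² dx.
Expand each integrand as polynomial × e^(−2αx²) and use ∫x^(2j)·e^(−2αx²) dx = (2j−1)!!/(4α)^j · √(π/(2α)), odd powers → 0; here √(π/(2α)) = 1.1489.
State is unnormalized: ∫|ψ|² dx = 2.0091, and ∫ψ*·V(x)·ψ dx = 3.3493, so ⟨V⟩ = 3.3493 / 2.0091.
⟨V⟩ = 1.6671.

1.67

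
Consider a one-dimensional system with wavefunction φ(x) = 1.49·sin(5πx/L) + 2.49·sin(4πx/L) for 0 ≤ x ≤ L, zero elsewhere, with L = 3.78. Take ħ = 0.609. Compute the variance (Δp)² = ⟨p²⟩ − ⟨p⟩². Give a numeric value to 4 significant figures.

4.707

Compute ⟨p⟩ and ⟨p²⟩ separately; (Δp)² = ⟨p²⟩ − ⟨p⟩².
d²/dx² sin(jπx/L) = −(jπ/L)²·sin(jπx/L); on 0 ≤ x ≤ L, ∫sin²(jπx/L) dx = L/2 and ∫sin(jπx/L)·sin(lπx/L) dx = 0 for j ≠ l, so only diagonal terms survive in ∫|φ|² and ∫φ·φ″; ∫φ·φ′ dx = [φ²/2] between the walls = 0.
Normalization: ∫|φ|² dx = 15.914.
⟨p⟩ = 0.0000 and ⟨p²⟩ = 4.7068.
(Δp)² = 4.7068 − (0.0000)² = 4.7068.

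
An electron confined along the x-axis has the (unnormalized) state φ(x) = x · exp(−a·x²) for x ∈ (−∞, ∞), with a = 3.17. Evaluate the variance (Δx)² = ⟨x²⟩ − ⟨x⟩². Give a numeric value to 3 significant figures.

Compute ⟨x⟩ and ⟨x²⟩ separately, then (Δx)² = ⟨x²⟩ − ⟨x⟩².
Expand each integrand as polynomial × e^(−2ax²) and use ∫x^(2j)·e^(−2ax²) dx = (2j−1)!!/(4a)^j · √(π/(2a)), odd powers → 0; here √(π/(2a)) = 0.70393.
Normalization: ∫|φ|² dx = 0.055515.
⟨x⟩ = 0.0000 and ⟨x²⟩ = 0.23659.
(Δx)² = 0.23659 − (0.0000)² = 0.23659.

0.237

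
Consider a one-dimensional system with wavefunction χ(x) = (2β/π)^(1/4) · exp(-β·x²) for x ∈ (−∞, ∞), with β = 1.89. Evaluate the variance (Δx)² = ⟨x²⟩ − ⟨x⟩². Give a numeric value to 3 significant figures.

0.132

Compute ⟨x⟩ and ⟨x²⟩ separately, then (Δx)² = ⟨x²⟩ − ⟨x⟩².
Gaussian moments: ∫x^(2j)·e^(−2βx²) dx = (2j−1)!!/(4β)^j · √(π/(2β)), odd powers integrate to 0; here √(π/(2β)) = 0.91165.
⟨x⟩ = 0.0000 and ⟨x²⟩ = 0.13228.
(Δx)² = 0.13228 − (0.0000)² = 0.13228.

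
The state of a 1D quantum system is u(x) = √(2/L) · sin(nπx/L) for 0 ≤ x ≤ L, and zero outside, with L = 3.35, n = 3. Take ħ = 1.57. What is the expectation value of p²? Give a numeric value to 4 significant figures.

19.51

p² u = −ħ² d²u/dx²; ⟨p²⟩ = −ħ² ∫ u*·u'' dx.
d/dx sin(nπx/L) = (nπ/L)·cos(nπx/L) and d²/dx² sin(nπx/L) = −(nπ/L)²·sin(nπx/L); on 0 ≤ x ≤ L, ∫sin²(nπx/L) dx = L/2 and ∫sin(nπx/L)·cos(nπx/L) dx = 0.
⟨p²⟩ = 19.510.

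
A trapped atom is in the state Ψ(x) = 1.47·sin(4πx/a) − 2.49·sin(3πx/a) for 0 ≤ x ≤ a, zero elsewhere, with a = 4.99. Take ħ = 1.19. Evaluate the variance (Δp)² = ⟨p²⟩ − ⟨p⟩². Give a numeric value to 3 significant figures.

6.07

Compute ⟨p⟩ and ⟨p²⟩ separately; (Δp)² = ⟨p²⟩ − ⟨p⟩².
d²/dx² sin(jπx/a) = −(jπ/a)²·sin(jπx/a); on 0 ≤ x ≤ a, ∫sin²(jπx/a) dx = a/2 and ∫sin(jπx/a)·sin(lπx/a) dx = 0 for j ≠ l, so only diagonal terms survive in ∫|Ψ|² and ∫Ψ·Ψ″; ∫Ψ·Ψ′ dx = [Ψ²/2] between the walls = 0.
Normalization: ∫|Ψ|² dx = 20.861.
⟨p⟩ = 0.0000 and ⟨p²⟩ = 6.0671.
(Δp)² = 6.0671 − (0.0000)² = 6.0671.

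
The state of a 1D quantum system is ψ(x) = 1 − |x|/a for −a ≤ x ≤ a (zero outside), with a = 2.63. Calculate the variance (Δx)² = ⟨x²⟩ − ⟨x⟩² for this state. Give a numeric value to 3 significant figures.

Compute ⟨x⟩ and ⟨x²⟩ separately, then (Δx)² = ⟨x²⟩ − ⟨x⟩².
ψ is even, so ∫ over [−a, a] = 2∫₀ᵃ with ψ = 1 − x/a there: ∫₀ᵃ (1 − x/a)² dx = a/3, ∫₀ᵃ x²(1 − x/a)² dx = a³/30, ∫₀ᵃ x⁴(1 − x/a)² dx = a⁵/105.
Normalization: ∫|ψ|² dx = 1.7533.
⟨x⟩ = 0.0000 and ⟨x²⟩ = 0.69169.
(Δx)² = 0.69169 − (0.0000)² = 0.69169.

0.692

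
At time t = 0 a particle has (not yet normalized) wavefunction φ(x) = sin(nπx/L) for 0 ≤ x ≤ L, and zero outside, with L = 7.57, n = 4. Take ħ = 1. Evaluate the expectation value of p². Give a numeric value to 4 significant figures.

2.756

p² φ = −ħ² d²φ/dx²; ⟨p²⟩ = −ħ² ∫ φ*·φ'' dx / ∫|φ|² dx.
d/dx sin(nπx/L) = (nπ/L)·cos(nπx/L) and d²/dx² sin(nπx/L) = −(nπ/L)²·sin(nπx/L); on 0 ≤ x ≤ L, ∫sin²(nπx/L) dx = L/2 and ∫sin(nπx/L)·cos(nπx/L) dx = 0.
State is unnormalized: ∫|φ|² dx = 3.7850, and ∫φ*·(−ħ² φ'') dx = 10.430, so ⟨p²⟩ = 10.430 / 3.7850.
⟨p²⟩ = 2.7557.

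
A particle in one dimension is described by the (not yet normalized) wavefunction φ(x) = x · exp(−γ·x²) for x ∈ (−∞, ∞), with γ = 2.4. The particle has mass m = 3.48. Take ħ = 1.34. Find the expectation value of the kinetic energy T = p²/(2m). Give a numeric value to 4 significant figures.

T = −(ħ²/2m) d²/dx², so ⟨T⟩ = −(ħ²/2m) ∫ φ*·φ'' dx / ∫|φ|² dx; with m = 3.48.
Expand each integrand as polynomial × e^(−2γx²) and use ∫x^(2j)·e^(−2γx²) dx = (2j−1)!!/(4γ)^j · √(π/(2γ)), odd powers → 0; here √(π/(2γ)) = 0.80901. Differentiate with the product rule, d/dx e^(−γx²) = −2γx·e^(−γx²).
State is unnormalized: ∫|φ|² dx = 0.084272, and ∫φ*·(−ħ²/2m · φ'') dx = 0.15654, so ⟨T⟩ = 0.15654 / 0.084272.
⟨T⟩ = 1.8575.

1.858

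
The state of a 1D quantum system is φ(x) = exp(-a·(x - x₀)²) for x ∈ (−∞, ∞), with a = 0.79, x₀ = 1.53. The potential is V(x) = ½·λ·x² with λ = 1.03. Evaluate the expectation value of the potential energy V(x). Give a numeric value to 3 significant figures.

1.37

⟨V⟩ = ∫ V(x)·|φ|² dx / ∫|φ|² dx.
Gaussian moments (u = x − x₀): ∫u^(2j)·e^(−2au²) du = (2j−1)!!/(4a)^j · √(π/(2a)), odd powers integrate to 0; here √(π/(2a)) = 1.4101.
State is unnormalized: ∫|φ|² dx = 1.4101, and ∫φ*·V(x)·φ dx = 1.9298, so ⟨V⟩ = 1.9298 / 1.4101.
⟨V⟩ = 1.3685.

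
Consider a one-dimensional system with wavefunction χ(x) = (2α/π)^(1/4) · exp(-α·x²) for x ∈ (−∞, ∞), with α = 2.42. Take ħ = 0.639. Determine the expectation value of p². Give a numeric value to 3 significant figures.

p² χ = −ħ² d²χ/dx²; ⟨p²⟩ = −ħ² ∫ χ*·χ'' dx.
Gaussian moments: ∫x^(2j)·e^(−2αx²) dx = (2j−1)!!/(4α)^j · √(π/(2α)), odd powers integrate to 0; here √(π/(2α)) = 0.80566. Derivatives: d/dx e^(−αx²) = −2αx·e^(−αx²), d²/dx² e^(−αx²) = (4α²x² − 2α)·e^(−αx²).
⟨p²⟩ = 0.98814.

0.988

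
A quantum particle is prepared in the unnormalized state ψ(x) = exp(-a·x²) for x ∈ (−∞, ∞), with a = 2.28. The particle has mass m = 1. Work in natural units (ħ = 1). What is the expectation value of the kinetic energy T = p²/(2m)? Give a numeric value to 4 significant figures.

T = −(ħ²/2m) d²/dx², so ⟨T⟩ = −(ħ²/2m) ∫ ψ*·ψ'' dx / ∫|ψ|² dx; with m = 1.
Gaussian moments: ∫x^(2j)·e^(−2ax²) dx = (2j−1)!!/(4a)^j · √(π/(2a)), odd powers integrate to 0; here √(π/(2a)) = 0.83003. Derivatives: d/dx e^(−ax²) = −2ax·e^(−ax²), d²/dx² e^(−ax²) = (4a²x² − 2a)·e^(−ax²).
State is unnormalized: ∫|ψ|² dx = 0.83003, and ∫ψ*·(−ħ²/2m · ψ'') dx = 0.94623, so ⟨T⟩ = 0.94623 / 0.83003.
⟨T⟩ = 1.1400.

1.140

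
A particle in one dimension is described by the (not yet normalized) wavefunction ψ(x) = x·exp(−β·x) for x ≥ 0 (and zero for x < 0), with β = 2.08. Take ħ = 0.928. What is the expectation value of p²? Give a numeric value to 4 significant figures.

3.726

p² ψ = −ħ² d²ψ/dx²; ⟨p²⟩ = −ħ² ∫ ψ*·ψ'' dx / ∫|ψ|² dx.
Differentiate x·exp(−β·x) with the product rule; every integrand then reduces to terms xʲ·e^(−2βx) on [0, ∞), with ∫₀^∞ xʲ·e^(−2βx) dx = j!/(2β)^(j+1).
State is unnormalized: ∫|ψ|² dx = 0.027781, and ∫ψ*·(−ħ² ψ'') dx = 0.10351, so ⟨p²⟩ = 0.10351 / 0.027781.
⟨p²⟩ = 3.7258.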